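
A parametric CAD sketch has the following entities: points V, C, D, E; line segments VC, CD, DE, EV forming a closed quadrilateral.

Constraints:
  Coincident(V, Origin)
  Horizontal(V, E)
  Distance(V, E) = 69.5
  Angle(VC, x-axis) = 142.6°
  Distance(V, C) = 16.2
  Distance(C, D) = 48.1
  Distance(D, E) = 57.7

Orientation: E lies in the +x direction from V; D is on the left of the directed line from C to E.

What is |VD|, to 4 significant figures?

46.13

Checks: |VE| = 69.50 ✓; |VC| = 16.20 ✓; |CD| = 48.10 ✓; |DE| = 57.70 ✓.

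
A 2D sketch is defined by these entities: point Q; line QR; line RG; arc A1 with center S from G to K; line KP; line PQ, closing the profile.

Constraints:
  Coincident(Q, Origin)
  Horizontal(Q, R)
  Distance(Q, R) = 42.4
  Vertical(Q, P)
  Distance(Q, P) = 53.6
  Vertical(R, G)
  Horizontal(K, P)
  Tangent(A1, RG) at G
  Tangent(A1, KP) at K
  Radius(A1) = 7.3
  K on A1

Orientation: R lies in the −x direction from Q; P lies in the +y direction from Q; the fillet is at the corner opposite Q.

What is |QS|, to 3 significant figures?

58.1

Q is at the origin; Q and R share the same y with |QR| = 42.4 and R on the −x side, so R = (-42.4, 0.00). QP is vertical with |QP| = 53.6 and P on the +y side, so P = (0.00, 53.6). The virtual corner opposite Q is at (-42.4, 53.6). A1 meets RG tangentially, so SG is at right angles to RG and tangency of A1 to KP means the radius SK is perpendicular to KP, with radius 7.3, so the center S sits 7.3 in from both sides at S = (-35.1, 46.3). Then |QS| = |S − Q| = 58.1.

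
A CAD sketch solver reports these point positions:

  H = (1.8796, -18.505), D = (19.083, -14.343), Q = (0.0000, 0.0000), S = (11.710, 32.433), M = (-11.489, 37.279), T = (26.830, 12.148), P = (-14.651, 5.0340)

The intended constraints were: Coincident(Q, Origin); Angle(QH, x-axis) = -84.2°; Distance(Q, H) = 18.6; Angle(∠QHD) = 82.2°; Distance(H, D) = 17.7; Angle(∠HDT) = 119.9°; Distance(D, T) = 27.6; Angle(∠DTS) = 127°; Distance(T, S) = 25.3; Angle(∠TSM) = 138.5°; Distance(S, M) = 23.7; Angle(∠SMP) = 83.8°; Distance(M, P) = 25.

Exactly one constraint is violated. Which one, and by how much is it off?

Distance(M, P) = 25 — off by 7.40.

Q = (0.00, 0.00) ✓; QH at -84.20° ✓; |QH| = 18.60 ✓; ∠QHD = 82.20° ✓; |HD| = 17.70 ✓; ∠HDT = 119.9° ✓; |DT| = 27.60 ✓; ∠DTS = 127.0° ✓; |TS| = 25.30 ✓; ∠TSM = 138.5° ✓; |SM| = 23.70 ✓; ∠SMP = 83.80° ✓; |MP| = 32.40 ✗.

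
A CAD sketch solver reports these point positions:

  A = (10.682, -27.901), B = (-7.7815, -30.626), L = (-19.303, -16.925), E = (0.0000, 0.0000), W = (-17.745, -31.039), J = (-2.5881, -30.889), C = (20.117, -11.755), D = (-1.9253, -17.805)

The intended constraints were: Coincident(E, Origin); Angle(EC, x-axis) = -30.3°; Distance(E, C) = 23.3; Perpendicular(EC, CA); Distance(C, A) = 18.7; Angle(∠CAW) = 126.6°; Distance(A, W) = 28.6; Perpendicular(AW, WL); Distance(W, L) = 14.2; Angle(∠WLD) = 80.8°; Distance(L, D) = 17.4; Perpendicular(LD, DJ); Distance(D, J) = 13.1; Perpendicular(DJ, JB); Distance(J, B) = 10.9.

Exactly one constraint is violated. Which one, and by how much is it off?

Distance(J, B) = 10.9 — off by 5.70.

E = (0.00, 0.00) ✓; EC at -30.30° ✓; |EC| = 23.30 ✓; ∠(EC, CA) = 90.00° ✓; |CA| = 18.70 ✓; ∠CAW = 126.6° ✓; |AW| = 28.60 ✓; ∠(AW, WL) = 90.00° ✓; |WL| = 14.20 ✓; ∠WLD = 80.80° ✓; |LD| = 17.40 ✓; ∠(LD, DJ) = 90.00° ✓; |DJ| = 13.10 ✓; ∠(DJ, JB) = 90.00° ✓; |JB| = 5.200 ✗.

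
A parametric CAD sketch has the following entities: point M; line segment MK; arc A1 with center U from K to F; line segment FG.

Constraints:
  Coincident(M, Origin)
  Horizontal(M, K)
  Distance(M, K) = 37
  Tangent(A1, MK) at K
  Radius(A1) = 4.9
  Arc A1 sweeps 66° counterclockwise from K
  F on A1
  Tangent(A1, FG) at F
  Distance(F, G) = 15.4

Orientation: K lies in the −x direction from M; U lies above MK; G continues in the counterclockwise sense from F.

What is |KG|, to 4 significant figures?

20.09

M is at the origin; M and K share the same y with |MK| = 37.0 and K on the −x side, so K = (-37.00, 0.000). A1 meets MK tangentially, so UK is at right angles to MK, so U = K + (0, 4.9) = (-37.00, 4.900). On A1, K sits at bearing -90° from U; a 66° counterclockwise sweep puts F at bearing -24°, so F = U + 4.9·(cos -24°, sin -24°) = (-32.52, 2.907). A1 meets FG tangentially, so UF is at right angles to FG, so FG runs along (−sin -24°, cos -24°); with |FG| = 15.4, G = (-26.26, 16.98). Then |KG| = |G − K| = 20.09.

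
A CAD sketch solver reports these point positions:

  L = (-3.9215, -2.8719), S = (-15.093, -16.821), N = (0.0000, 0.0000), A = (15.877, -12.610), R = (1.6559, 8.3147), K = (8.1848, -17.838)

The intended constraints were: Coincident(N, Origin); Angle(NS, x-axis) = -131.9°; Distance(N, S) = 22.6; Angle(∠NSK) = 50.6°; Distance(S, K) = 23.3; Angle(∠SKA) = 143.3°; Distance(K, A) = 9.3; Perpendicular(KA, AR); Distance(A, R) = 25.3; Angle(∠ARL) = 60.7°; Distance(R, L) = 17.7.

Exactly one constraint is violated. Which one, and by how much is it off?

Distance(R, L) = 17.7 — off by 5.20.

N = (0.00, 0.00) ✓; NS at -131.9° ✓; |NS| = 22.60 ✓; ∠NSK = 50.60° ✓; |SK| = 23.30 ✓; ∠SKA = 143.3° ✓; |KA| = 9.301 ✓; ∠(KA, AR) = 90.00° ✓; |AR| = 25.30 ✓; ∠ARL = 60.70° ✓; |RL| = 12.50 ✗.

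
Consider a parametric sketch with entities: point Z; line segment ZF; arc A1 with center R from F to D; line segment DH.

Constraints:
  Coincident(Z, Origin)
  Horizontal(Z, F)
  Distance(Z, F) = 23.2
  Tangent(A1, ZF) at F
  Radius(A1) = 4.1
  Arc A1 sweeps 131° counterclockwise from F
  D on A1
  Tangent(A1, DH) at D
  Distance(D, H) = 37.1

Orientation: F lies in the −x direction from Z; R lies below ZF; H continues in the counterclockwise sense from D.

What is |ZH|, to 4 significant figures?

34.84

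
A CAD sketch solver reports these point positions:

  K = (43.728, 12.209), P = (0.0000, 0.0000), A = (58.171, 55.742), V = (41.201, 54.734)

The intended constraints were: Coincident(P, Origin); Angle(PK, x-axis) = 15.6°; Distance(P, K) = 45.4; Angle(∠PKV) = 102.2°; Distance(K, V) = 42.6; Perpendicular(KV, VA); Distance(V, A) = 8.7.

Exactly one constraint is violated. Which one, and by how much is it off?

Distance(V, A) = 8.7 — off by 8.30.

P = (0.00, 0.00) ✓; PK at 15.60° ✓; |PK| = 45.40 ✓; ∠PKV = 102.2° ✓; |KV| = 42.60 ✓; ∠(KV, VA) = 90.00° ✓; |VA| = 17.00 ✗.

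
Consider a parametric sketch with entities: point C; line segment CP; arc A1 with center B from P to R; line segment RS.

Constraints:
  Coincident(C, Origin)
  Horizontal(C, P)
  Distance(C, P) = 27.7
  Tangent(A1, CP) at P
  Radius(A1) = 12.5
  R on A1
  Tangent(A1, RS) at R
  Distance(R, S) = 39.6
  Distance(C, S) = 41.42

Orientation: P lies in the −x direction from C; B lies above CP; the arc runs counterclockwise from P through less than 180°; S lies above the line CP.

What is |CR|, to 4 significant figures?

17.95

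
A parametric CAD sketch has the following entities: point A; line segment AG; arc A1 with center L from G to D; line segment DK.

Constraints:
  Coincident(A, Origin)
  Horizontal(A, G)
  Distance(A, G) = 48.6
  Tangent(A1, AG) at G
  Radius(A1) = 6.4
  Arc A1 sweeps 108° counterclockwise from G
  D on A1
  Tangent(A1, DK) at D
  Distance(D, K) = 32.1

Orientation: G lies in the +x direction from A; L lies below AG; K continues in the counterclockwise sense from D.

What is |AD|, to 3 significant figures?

43.3

A is at the origin; A and G share the same y with |AG| = 48.6 and G on the +x side, so G = (48.6, 0.00). A1 meets AG tangentially, so LG is at right angles to AG, so L = G + (0, -6.4) = (48.6, -6.40). On A1, G sits at bearing 90° from L; a 108° counterclockwise sweep puts D at bearing 198°, so D = L + 6.4·(cos 198°, sin 198°) = (42.5, -8.38). Then |AD| = |D − A| = 43.3.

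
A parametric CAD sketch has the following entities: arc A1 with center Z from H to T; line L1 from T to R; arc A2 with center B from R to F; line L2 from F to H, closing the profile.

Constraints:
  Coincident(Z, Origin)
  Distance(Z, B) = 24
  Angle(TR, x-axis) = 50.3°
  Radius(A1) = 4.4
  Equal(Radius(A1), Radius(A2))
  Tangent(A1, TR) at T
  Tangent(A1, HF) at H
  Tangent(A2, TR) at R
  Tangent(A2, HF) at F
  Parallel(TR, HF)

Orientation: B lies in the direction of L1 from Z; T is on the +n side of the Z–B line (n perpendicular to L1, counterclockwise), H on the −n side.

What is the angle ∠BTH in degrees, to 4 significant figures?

79.61°

The slot axis is L1's direction at 50.3°, so u = (cos 50.3°, sin 50.3°) = (0.6388, 0.7694) and n = (−sin 50.3°, cos 50.3°) = (-0.7694, 0.6388). Z is at the origin and B lies 24.0 along u from Z, so B = 24.0·u = (15.33, 18.47). Tangency of A1 to both parallel lines with radius 4.4 puts T and H at Z ± 4.4·n: T = (-3.385, 2.811), H = (3.385, -2.811). Then cos ∠BTH = TB·TH / (|TB||TH|), giving 79.61°.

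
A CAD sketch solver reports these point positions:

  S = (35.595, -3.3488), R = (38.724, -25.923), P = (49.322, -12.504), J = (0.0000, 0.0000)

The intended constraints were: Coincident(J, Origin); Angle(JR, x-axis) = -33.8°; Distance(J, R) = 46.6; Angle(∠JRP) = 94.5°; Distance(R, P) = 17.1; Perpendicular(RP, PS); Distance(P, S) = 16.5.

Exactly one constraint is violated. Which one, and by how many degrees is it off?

Perpendicular(RP, PS) — off by 4.60°.

J = (0.00, 0.00) ✓; JR at -33.80° ✓; |JR| = 46.60 ✓; ∠JRP = 94.50° ✓; |RP| = 17.10 ✓; ∠(RP, PS) = 94.60° ✗; |PS| = 16.50 ✓.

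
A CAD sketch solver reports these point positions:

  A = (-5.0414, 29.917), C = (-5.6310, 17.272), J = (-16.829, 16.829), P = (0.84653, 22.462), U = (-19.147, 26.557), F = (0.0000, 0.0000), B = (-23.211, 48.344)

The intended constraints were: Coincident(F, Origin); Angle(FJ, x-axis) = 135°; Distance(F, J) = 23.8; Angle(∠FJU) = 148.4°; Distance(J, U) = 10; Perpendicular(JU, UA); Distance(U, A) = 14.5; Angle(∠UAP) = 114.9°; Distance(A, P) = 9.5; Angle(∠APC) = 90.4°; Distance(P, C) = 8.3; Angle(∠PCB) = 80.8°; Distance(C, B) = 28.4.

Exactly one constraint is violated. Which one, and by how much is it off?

Distance(C, B) = 28.4 — off by 7.30.

F = (0.00, 0.00) ✓; FJ at 135.0° ✓; |FJ| = 23.80 ✓; ∠FJU = 148.4° ✓; |JU| = 10.00 ✓; ∠(JU, UA) = 90.00° ✓; |UA| = 14.50 ✓; ∠UAP = 114.9° ✓; |AP| = 9.500 ✓; ∠APC = 90.40° ✓; |PC| = 8.300 ✓; ∠PCB = 80.80° ✓; |CB| = 35.70 ✗.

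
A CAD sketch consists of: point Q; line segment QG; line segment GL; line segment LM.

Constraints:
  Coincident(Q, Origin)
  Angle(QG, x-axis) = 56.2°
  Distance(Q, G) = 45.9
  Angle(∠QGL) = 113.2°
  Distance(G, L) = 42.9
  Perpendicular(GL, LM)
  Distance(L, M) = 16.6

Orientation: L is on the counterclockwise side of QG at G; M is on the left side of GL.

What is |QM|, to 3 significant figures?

66.1

Q is at the origin; QG runs at 56.2° with length 45.9, so G = 45.9·(cos 56.2°, sin 56.2°) = (25.5, 38.1). ∠QGL = 113.2°, so GL runs at 56.2° + (180° − 113.2°) = 123° from the x-axis; with |GL| = 42.9, L = G + 42.9·(cos 123°, sin 123°) = (2.17, 74.1). GL ⟂ LM; with |LM| = 16.6 on the left of GL, M = L + 16.6·(-0.839, -0.545) = (-11.8, 65.1). Then |QM| = |M − Q| = 66.1.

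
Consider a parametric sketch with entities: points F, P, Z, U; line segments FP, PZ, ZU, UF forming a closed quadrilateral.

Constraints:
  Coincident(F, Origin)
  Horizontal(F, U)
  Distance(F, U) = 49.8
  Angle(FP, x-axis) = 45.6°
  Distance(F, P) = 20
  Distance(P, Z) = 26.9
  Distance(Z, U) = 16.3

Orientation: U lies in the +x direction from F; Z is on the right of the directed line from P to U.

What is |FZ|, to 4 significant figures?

34.15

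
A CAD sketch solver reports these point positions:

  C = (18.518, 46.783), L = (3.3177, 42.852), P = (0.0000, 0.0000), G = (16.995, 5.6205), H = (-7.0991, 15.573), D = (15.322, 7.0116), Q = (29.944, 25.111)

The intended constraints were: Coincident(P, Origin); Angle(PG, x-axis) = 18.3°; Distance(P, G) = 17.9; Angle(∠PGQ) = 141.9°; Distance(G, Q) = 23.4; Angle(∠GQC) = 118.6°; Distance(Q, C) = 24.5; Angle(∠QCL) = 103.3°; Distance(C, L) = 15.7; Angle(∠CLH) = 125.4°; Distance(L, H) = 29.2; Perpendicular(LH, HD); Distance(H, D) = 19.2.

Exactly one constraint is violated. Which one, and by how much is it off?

Distance(H, D) = 19.2 — off by 4.80.

P = (0.00, 0.00) ✓; PG at 18.30° ✓; |PG| = 17.90 ✓; ∠PGQ = 141.9° ✓; |GQ| = 23.40 ✓; ∠GQC = 118.6° ✓; |QC| = 24.50 ✓; ∠QCL = 103.3° ✓; |CL| = 15.70 ✓; ∠CLH = 125.4° ✓; |LH| = 29.20 ✓; ∠(LH, HD) = 90.00° ✓; |HD| = 24.00 ✗.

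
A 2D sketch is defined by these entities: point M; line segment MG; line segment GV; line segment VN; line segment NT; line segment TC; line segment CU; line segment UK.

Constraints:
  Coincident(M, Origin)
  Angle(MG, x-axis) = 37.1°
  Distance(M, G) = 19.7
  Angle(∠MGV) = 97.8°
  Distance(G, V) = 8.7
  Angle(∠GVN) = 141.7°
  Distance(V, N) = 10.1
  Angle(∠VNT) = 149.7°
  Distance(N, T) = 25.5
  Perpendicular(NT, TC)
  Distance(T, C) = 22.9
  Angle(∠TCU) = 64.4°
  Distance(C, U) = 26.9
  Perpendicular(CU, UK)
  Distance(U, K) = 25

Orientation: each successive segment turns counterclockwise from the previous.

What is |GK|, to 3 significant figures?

34.2

M is at the origin; MG runs at 37.1° with length 19.7, so G = (15.7, 11.9). ∠MGV = 97.8° gives GV at 119° from the x-axis; with |GV| = 8.7, V = (11.5, 19.5). ∠GVN = 141.7° gives VN at 158° from the x-axis; with |VN| = 10.1, N = (2.12, 23.3). ∠VNT = 149.7° gives NT at -172° from the x-axis; with |NT| = 25.5, T = (-23.1, 19.8). NT ⟂ TC, so TC runs at -82.1°; with |TC| = 22.9, C = (-20.0, -2.87). ∠TCU = 64.4° gives CU at 33.5° from the x-axis; with |CU| = 26.9, U = (2.44, 12.0). The perpendicularity gives UK at right angles to CU, so UK runs at 124°; with |UK| = 25.0, K = (-11.4, 32.8). Then |GK| = |K − G| = 34.2.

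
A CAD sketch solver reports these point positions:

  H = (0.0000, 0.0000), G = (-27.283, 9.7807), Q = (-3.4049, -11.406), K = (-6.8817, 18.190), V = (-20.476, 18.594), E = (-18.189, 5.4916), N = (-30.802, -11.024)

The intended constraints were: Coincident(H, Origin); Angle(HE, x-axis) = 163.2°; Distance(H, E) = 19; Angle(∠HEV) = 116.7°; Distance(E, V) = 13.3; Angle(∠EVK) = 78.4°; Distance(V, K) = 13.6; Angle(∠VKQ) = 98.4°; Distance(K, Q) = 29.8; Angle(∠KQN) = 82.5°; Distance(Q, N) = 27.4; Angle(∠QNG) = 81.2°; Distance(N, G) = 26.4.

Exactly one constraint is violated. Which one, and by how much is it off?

Distance(N, G) = 26.4 — off by 5.30.

H = (0.00, 0.00) ✓; HE at 163.2° ✓; |HE| = 19.00 ✓; ∠HEV = 116.7° ✓; |EV| = 13.30 ✓; ∠EVK = 78.40° ✓; |VK| = 13.60 ✓; ∠VKQ = 98.40° ✓; |KQ| = 29.80 ✓; ∠KQN = 82.50° ✓; |QN| = 27.40 ✓; ∠QNG = 81.20° ✓; |NG| = 21.10 ✗.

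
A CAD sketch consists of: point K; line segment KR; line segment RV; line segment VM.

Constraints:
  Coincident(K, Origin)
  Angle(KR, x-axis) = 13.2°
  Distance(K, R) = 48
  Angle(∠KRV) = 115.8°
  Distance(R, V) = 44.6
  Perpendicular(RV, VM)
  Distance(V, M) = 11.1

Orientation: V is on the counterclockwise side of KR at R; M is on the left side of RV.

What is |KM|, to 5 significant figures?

72.942

K is at the origin; KR runs at 13.2° with length 48.0, so R = 48.0·(cos 13.2°, sin 13.2°) = (46.732, 10.961). ∠KRV = 115.8°, so RV runs at 13.2° + (180° − 115.8°) = 77.400° from the x-axis; with |RV| = 44.6, V = R + 44.6·(cos 77.400°, sin 77.400°) = (56.461, 54.487). RV ⟂ VM; with |VM| = 11.1 on the left of RV, M = V + 11.1·(-0.97592, 0.21814) = (45.628, 56.908). Then |KM| = |M − K| = 72.942.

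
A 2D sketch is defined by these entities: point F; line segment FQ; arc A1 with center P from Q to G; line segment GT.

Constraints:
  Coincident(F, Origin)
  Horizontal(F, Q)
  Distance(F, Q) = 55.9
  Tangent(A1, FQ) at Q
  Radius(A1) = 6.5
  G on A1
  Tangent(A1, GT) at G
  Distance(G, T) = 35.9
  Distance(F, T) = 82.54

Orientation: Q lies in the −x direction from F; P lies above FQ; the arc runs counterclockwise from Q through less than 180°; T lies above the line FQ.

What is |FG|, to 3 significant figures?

51.8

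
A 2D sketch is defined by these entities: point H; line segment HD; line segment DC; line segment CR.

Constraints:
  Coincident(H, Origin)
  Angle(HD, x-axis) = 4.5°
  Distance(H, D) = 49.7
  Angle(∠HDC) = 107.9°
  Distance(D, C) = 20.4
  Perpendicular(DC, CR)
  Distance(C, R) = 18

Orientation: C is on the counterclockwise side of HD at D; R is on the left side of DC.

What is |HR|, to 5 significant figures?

46.162

∠HDC = 107.9°, so DC runs at 4.5° + (180° − 107.9°) = 76.600° from the x-axis; with |DC| = 20.4, C = D + 20.4·(cos 76.600°, sin 76.600°) = (54.274, 23.744). DC is perpendicular to CR; with |CR| = 18.0 on the left of DC, R = C + 18.0·(-0.97278, 0.23175) = (36.764, 27.916). Then |HR| = |R − H| = 46.162.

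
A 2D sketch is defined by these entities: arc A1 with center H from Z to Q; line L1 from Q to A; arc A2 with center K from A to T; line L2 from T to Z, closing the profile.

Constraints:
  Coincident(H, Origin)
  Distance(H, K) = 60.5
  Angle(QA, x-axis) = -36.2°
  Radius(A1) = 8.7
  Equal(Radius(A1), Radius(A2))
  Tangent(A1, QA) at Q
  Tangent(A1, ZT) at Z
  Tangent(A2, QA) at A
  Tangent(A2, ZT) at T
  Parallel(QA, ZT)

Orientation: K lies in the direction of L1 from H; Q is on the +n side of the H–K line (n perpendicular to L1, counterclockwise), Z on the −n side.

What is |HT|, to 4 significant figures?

61.12

The slot axis is L1's direction at -36.2°, so u = (cos -36.2°, sin -36.2°) = (0.8070, -0.5906) and n = (−sin -36.2°, cos -36.2°) = (0.5906, 0.8070). H is at the origin and K lies 60.5 along u from H, so K = 60.5·u = (48.82, -35.73). Tangency of A1 to both parallel lines with radius 8.7 puts Q and Z at H ± 8.7·n: Q = (5.138, 7.021), Z = (-5.138, -7.021). Equal radii place A and T the same way about K: A = K + 8.7·n = (53.96, -28.71), T = K − 8.7·n = (43.68, -42.75). Then |HT| = |T − H| = 61.12.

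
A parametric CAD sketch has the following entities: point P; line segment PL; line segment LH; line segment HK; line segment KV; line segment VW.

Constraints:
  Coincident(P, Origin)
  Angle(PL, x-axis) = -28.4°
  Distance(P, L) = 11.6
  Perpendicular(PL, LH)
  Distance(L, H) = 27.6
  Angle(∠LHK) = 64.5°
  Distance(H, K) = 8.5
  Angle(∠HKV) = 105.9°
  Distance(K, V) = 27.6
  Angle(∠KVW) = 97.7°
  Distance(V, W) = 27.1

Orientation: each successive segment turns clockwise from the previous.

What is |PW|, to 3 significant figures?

35.7

P is at the origin; PL runs at -28.4° with length 11.6, so L = (10.2, -5.52). The perpendicularity gives LH at right angles to PL, so LH runs at -118°; with |LH| = 27.6, H = (-2.92, -29.8). ∠LHK = 64.5° gives HK at 126° from the x-axis; with |HK| = 8.5, K = (-7.93, -22.9). ∠HKV = 105.9° gives KV at 52.0° from the x-axis; with |KV| = 27.6, V = (9.06, -1.18). ∠KVW = 97.7° gives VW at -30.3° from the x-axis; with |VW| = 27.1, W = (32.5, -14.9). Then |PW| = |W − P| = 35.7.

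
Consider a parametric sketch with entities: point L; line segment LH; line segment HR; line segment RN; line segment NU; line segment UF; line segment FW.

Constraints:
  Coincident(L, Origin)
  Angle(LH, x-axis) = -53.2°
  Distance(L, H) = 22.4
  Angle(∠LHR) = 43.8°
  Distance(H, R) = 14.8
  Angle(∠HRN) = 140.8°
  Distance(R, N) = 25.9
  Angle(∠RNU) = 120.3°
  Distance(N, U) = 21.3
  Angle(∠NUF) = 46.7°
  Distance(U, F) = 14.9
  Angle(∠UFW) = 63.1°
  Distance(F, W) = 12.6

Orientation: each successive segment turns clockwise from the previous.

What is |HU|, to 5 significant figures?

48.957

∠HRN = 140.8° gives RN at 131.40° from the x-axis; with |RN| = 25.9, N = (-18.311, 3.9087). ∠RNU = 120.3° gives NU at 71.700° from the x-axis; with |NU| = 21.3, U = (-11.623, 24.131). Then |HU| = |U − H| = 48.957.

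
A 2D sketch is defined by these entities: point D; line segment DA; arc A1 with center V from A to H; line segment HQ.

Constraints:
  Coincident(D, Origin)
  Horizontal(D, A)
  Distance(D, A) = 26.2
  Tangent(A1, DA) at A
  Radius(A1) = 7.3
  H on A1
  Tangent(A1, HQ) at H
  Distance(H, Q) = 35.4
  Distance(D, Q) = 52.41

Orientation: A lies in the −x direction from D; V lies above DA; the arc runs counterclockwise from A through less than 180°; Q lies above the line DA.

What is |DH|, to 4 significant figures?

21.41

D is at the origin; DA is horizontal with |DA| = 26.2 and A on the −x side, so A = (-26.20, 0.000). The tangent condition forces VA to be normal to DA, so V = A + (0, 7.3) = (-26.20, 7.300). Since VH ⟂ HQ (tangency), |VQ| = √(7.3² + 35.4²) = 36.14 regardless of where H sits on A1. So Q lies on both circle(D, 52.41) and circle(V, 36.14); the above-DA intersection is Q = (-29.54, 43.29). H is the foot of the tangent from Q: H = (-19.22, 9.429).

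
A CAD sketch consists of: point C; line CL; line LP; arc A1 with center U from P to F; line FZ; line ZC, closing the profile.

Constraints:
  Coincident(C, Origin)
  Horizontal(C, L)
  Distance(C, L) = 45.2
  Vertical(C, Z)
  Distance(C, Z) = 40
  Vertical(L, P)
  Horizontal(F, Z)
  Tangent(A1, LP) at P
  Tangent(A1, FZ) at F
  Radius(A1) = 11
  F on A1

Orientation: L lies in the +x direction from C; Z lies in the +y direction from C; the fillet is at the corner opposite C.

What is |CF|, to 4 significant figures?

52.63

C is at the origin; CL is horizontal with |CL| = 45.2 and L on the +x side, so L = (45.20, 0.000). C and Z share the same x with |CZ| = 40.0 and Z on the +y side, so Z = (0.000, 40.00). The virtual corner opposite C is at (45.20, 40.00). Since A1 is tangent to LP there, UP ⟂ LP and since A1 is tangent to FZ there, UF ⟂ FZ, with radius 11.0, so the center U sits 11.0 in from both sides at U = (34.20, 29.00). That places the tangent points at P = (45.20, 29.00) on LP and F = (34.20, 40.00) on FZ. Then |CF| = |F − C| = 52.63.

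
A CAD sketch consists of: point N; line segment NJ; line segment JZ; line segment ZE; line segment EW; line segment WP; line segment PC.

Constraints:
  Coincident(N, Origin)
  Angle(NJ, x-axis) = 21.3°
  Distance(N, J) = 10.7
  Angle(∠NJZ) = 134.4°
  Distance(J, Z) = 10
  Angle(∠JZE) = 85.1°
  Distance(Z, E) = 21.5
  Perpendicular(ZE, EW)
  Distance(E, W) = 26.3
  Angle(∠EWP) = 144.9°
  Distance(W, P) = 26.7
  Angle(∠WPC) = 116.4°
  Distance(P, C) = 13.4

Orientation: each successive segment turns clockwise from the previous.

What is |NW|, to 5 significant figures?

15.631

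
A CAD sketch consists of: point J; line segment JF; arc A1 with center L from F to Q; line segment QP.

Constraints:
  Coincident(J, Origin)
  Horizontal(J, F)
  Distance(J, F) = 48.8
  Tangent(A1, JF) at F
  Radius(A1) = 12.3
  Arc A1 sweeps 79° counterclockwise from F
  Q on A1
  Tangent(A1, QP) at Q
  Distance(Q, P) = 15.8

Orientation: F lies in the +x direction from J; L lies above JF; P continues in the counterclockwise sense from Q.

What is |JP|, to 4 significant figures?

68.78

J is at the origin; JF is horizontal with |JF| = 48.8 and F on the +x side, so F = (48.80, 0.000). The tangent condition forces LF to be normal to JF, so L = F + (0, 12.3) = (48.80, 12.30). On A1, F sits at bearing -90° from L; a 79° counterclockwise sweep puts Q at bearing -11°, so Q = L + 12.3·(cos -11°, sin -11°) = (60.87, 9.953). Since A1 is tangent to QP there, LQ ⟂ QP, so QP runs along (−sin -11°, cos -11°); with |QP| = 15.8, P = (63.89, 25.46). Then |JP| = |P − J| = 68.78.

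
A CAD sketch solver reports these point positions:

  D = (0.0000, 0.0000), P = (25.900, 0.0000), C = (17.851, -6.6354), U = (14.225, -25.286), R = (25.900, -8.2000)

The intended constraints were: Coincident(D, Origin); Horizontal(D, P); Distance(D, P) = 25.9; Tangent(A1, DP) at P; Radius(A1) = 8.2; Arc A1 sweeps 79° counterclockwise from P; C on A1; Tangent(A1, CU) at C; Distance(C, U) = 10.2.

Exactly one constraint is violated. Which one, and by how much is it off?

Distance(C, U) = 10.2 — off by 8.80.

D = (0.00, 0.00) ✓; D.y = 0.00, P.y = 0.00 ✓; |DP| = 25.90 ✓; ∠(RP, PD) = 90.00° ✓; |RP| = 8.200 ✓; bearing(R→C) − bearing(R→P) = 79.00° ✓; |RC| = 8.200 ✓; ∠(RC, CU) = 90.00° ✓; |CU| = 19.00 ✗.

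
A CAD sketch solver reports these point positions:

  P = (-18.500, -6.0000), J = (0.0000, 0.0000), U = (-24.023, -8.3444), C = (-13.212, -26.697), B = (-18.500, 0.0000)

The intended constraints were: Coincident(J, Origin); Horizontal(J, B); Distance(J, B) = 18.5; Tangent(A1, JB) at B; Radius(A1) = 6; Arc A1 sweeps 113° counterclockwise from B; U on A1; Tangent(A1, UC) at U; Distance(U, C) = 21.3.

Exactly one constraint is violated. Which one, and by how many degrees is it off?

Tangent(A1, UC) at U — off by 7.50°.

J = (0.00, 0.00) ✓; J.y = 0.00, B.y = 0.00 ✓; |JB| = 18.50 ✓; ∠(PB, BJ) = 90.00° ✓; |PB| = 6.000 ✓; bearing(P→U) − bearing(P→B) = 113.0° ✓; |PU| = 6.000 ✓; ∠(PU, UC) = 82.50° ✗; |UC| = 21.30 ✓.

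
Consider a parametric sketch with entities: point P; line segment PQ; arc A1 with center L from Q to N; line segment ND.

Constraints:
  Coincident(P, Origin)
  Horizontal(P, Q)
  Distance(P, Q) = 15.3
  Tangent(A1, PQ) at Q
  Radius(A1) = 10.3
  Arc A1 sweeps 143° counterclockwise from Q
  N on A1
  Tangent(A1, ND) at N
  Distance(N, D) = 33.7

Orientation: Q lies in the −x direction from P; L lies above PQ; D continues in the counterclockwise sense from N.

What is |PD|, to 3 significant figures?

52.9

On A1, Q sits at bearing -90° from L; a 143° counterclockwise sweep puts N at bearing 53°, so N = L + 10.3·(cos 53°, sin 53°) = (-9.10, 18.5). Tangency of A1 to ND means the radius LN is perpendicular to ND, so ND runs along (−sin 53°, cos 53°); with |ND| = 33.7, D = (-36.0, 38.8). Then |PD| = |D − P| = 52.9.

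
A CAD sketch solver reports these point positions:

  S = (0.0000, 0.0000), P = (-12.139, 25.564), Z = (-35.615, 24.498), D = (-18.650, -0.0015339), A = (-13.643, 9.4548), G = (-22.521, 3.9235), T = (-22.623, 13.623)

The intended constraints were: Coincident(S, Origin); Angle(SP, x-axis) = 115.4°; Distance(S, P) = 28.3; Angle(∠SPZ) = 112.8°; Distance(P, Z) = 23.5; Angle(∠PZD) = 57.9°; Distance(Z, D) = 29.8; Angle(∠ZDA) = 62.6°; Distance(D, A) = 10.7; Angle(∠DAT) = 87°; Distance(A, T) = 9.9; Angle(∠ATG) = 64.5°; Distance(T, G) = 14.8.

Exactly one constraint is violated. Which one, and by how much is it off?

Distance(T, G) = 14.8 — off by 5.10.

S = (0.00, 0.00) ✓; SP at 115.4° ✓; |SP| = 28.30 ✓; ∠SPZ = 112.8° ✓; |PZ| = 23.50 ✓; ∠PZD = 57.90° ✓; |ZD| = 29.80 ✓; ∠ZDA = 62.60° ✓; |DA| = 10.70 ✓; ∠DAT = 87.00° ✓; |AT| = 9.900 ✓; ∠ATG = 64.50° ✓; |TG| = 9.700 ✗.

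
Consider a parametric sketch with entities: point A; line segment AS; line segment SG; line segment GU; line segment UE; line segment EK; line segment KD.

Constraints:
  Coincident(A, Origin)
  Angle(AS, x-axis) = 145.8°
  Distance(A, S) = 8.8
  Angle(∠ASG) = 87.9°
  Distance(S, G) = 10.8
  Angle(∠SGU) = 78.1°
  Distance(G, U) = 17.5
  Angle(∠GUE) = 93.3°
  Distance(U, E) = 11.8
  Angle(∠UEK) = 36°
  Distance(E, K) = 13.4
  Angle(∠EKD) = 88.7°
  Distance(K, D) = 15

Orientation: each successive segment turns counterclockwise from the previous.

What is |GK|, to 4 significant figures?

9.794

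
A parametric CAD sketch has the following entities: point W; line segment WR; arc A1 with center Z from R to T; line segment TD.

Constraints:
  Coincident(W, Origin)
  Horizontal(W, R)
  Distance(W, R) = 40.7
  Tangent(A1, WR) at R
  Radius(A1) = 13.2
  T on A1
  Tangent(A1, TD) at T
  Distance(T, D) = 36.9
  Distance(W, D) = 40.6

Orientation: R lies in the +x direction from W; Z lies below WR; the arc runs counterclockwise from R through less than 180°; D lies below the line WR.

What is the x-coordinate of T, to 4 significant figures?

29.17

Checks: |WR| = 40.70 ✓; ∠(ZR, RW) = 90.00° ✓; |ZT| = 13.20 ✓; ∠(ZT, TD) = 90.00° ✓; |TD| = 36.90 ✓; |WD| = 40.60 ✓.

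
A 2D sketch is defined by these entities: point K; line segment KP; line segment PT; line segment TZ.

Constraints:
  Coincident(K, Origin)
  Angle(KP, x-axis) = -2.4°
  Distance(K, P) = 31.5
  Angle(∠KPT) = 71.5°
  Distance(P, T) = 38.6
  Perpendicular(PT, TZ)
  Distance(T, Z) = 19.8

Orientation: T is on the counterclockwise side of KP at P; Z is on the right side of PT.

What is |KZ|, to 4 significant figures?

57.32

K is at the origin; KP runs at -2.4° with length 31.5, so P = 31.5·(cos -2.4°, sin -2.4°) = (31.47, -1.319). ∠KPT = 71.5°, so PT runs at -2.4° + (180° − 71.5°) = 106.1° from the x-axis; with |PT| = 38.6, T = P + 38.6·(cos 106.1°, sin 106.1°) = (20.77, 35.77). PT ⟂ TZ; with |TZ| = 19.8 on the right of PT, Z = T + 19.8·(0.9608, 0.2773) = (39.79, 41.26). Then |KZ| = |Z − K| = 57.32.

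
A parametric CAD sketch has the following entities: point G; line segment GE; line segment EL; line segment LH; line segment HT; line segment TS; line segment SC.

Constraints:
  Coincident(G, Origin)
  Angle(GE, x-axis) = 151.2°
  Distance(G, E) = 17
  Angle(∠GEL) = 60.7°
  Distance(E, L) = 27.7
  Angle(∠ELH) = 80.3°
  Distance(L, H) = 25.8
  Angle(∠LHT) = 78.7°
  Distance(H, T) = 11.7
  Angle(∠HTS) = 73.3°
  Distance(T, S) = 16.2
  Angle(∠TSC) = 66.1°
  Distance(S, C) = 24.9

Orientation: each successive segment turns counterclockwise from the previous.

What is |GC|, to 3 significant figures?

30.1

∠HTS = 73.3° gives TS at -142° from the x-axis; with |TS| = 16.2, S = (-6.28, -14.1). ∠TSC = 66.1° gives SC at -27.9° from the x-axis; with |SC| = 24.9, C = (15.7, -25.7). Then |GC| = |C − G| = 30.1.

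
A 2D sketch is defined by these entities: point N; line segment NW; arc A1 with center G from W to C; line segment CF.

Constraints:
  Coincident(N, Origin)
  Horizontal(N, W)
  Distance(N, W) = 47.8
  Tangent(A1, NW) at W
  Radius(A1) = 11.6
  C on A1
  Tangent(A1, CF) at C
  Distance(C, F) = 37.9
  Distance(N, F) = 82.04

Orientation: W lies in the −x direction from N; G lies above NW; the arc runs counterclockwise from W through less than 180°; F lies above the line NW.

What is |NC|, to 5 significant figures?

44.860

N is at the origin; N and W share the same y with |NW| = 47.8 and W on the −x side, so W = (-47.800, 0.0000). A1 meets NW tangentially, so GW is at right angles to NW, so G = W + (0, 11.6) = (-47.800, 11.600). Since GC ⟂ CF (tangency), |GF| = √(11.6² + 37.9²) = 39.635 regardless of where C sits on A1. So F lies on both circle(N, 82.04) and circle(G, 39.635); the above-NW intersection is F = (-68.219, 45.571). C is the foot of the tangent from F: C = (-40.042, 20.224).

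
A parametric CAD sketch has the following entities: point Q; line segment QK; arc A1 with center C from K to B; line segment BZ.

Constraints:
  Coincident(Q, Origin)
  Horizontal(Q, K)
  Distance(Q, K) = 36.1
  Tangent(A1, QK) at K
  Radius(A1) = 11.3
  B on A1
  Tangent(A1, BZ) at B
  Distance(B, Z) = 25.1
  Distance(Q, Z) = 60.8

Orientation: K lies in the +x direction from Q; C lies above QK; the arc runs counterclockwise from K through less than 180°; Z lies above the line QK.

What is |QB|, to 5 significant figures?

48.480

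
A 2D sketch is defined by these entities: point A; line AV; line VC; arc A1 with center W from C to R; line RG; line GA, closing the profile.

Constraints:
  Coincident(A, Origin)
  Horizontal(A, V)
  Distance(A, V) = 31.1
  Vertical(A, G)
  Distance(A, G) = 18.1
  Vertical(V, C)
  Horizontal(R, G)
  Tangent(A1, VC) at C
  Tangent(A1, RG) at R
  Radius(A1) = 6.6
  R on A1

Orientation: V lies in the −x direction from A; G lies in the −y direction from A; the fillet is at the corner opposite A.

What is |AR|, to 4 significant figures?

30.46

The virtual corner opposite A is at (-31.10, -18.10). Tangency of A1 to VC means the radius WC is perpendicular to VC and since A1 is tangent to RG there, WR ⟂ RG, with radius 6.6, so the center W sits 6.6 in from both sides at W = (-24.50, -11.50). That places the tangent points at C = (-31.10, -11.50) on VC and R = (-24.50, -18.10) on RG. Then |AR| = |R − A| = 30.46.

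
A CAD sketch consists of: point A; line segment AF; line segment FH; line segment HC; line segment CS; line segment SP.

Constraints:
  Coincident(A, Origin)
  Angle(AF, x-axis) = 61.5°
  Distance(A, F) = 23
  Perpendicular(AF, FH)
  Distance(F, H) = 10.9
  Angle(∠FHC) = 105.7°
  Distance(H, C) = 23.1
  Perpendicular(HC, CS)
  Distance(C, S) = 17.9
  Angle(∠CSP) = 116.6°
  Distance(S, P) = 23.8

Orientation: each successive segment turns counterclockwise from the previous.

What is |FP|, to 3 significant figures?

18.7

HC ⟂ CS, so CS runs at -44.2°; with |CS| = 17.9, S = (-1.88, -3.63). ∠CSP = 116.6° gives SP at 19.2° from the x-axis; with |SP| = 23.8, P = (20.6, 4.20). Then |FP| = |P − F| = 18.7.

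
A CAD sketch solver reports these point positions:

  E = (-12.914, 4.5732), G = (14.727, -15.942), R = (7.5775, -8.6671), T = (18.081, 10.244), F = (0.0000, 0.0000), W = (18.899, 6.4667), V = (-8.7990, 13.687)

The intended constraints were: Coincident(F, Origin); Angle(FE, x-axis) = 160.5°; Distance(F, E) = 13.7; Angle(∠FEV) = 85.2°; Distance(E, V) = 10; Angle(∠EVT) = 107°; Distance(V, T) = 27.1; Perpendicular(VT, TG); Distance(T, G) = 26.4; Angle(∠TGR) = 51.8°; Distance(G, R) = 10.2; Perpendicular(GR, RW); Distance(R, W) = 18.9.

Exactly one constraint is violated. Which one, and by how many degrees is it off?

Perpendicular(GR, RW) — off by 8.70°.

F = (0.00, 0.00) ✓; FE at 160.5° ✓; |FE| = 13.70 ✓; ∠FEV = 85.20° ✓; |EV| = 10.00 ✓; ∠EVT = 107.0° ✓; |VT| = 27.10 ✓; ∠(VT, TG) = 90.00° ✓; |TG| = 26.40 ✓; ∠TGR = 51.80° ✓; |GR| = 10.20 ✓; ∠(GR, RW) = 81.30° ✗; |RW| = 18.90 ✓.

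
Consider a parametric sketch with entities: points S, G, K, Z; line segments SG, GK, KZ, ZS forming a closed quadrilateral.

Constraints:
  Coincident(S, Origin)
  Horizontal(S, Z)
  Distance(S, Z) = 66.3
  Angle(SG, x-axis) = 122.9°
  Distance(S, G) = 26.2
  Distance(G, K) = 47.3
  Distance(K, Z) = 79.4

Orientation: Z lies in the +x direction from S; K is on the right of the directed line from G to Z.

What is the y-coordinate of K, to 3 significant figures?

-25.0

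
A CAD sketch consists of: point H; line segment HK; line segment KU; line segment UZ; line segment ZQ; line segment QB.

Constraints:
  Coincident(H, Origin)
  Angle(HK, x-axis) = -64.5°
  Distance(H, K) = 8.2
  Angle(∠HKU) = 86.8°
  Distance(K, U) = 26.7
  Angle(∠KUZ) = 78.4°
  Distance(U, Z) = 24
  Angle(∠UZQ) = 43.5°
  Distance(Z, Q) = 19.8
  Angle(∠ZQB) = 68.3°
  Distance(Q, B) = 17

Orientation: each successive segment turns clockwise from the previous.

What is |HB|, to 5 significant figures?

28.048

∠UZQ = 43.5° gives ZQ at -35.800° from the x-axis; with |ZQ| = 19.8, Q = (-9.5698, -5.5321). ∠ZQB = 68.3° gives QB at -147.50° from the x-axis; with |QB| = 17.0, B = (-23.907, -14.666). Then |HB| = |B − H| = 28.048.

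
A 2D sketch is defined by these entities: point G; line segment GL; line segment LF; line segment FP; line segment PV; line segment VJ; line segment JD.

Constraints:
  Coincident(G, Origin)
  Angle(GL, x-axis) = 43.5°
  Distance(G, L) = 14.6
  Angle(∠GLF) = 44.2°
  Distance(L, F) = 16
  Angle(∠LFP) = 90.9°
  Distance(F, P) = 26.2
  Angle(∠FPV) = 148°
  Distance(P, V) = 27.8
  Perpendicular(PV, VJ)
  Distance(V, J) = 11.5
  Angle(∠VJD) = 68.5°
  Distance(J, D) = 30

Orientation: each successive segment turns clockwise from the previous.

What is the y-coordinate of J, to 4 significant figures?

19.61

G is at the origin; GL runs at 43.5° with length 14.6, so L = (10.59, 10.05). ∠GLF = 44.2° gives LF at -92.30° from the x-axis; with |LF| = 16.0, F = (9.948, -5.937). ∠LFP = 90.9° gives FP at 178.6° from the x-axis; with |FP| = 26.2, P = (-16.24, -5.297). ∠FPV = 148.0° gives PV at 146.6° from the x-axis; with |PV| = 27.8, V = (-39.45, 10.01). PV ⟂ VJ, so VJ runs at 56.60°; with |VJ| = 11.5, J = (-33.12, 19.61). So J.y = 19.61.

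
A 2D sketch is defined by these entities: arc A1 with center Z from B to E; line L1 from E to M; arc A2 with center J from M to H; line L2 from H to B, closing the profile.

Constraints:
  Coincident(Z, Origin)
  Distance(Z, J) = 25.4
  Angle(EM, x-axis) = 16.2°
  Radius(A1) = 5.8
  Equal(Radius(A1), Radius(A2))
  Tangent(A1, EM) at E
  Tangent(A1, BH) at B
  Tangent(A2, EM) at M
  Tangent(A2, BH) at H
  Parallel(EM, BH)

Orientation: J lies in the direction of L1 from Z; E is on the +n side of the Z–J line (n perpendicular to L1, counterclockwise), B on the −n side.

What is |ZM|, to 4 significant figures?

26.05

The slot axis is L1's direction at 16.2°, so u = (cos 16.2°, sin 16.2°) = (0.9603, 0.2790) and n = (−sin 16.2°, cos 16.2°) = (-0.2790, 0.9603). Z is at the origin and J lies 25.4 along u from Z, so J = 25.4·u = (24.39, 7.086). Tangency of A1 to both parallel lines with radius 5.8 puts E and B at Z ± 5.8·n: E = (-1.618, 5.570), B = (1.618, -5.570). Equal radii place M and H the same way about J: M = J + 5.8·n = (22.77, 12.66), H = J − 5.8·n = (26.01, 1.517). Then |ZM| = |M − Z| = 26.05.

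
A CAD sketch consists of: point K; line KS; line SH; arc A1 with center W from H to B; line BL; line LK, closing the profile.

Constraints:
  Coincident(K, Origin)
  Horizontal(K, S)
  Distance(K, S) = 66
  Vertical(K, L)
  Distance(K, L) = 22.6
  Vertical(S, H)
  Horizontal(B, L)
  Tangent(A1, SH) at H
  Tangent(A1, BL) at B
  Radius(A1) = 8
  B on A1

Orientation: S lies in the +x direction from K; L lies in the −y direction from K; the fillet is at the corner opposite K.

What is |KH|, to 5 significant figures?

67.596

The virtual corner opposite K is at (66.000, -22.600). A1 meets SH tangentially, so WH is at right angles to SH and A1 meets BL tangentially, so WB is at right angles to BL, with radius 8.0, so the center W sits 8.0 in from both sides at W = (58.000, -14.600). That places the tangent points at H = (66.000, -14.600) on SH and B = (58.000, -22.600) on BL. Then |KH| = |H − K| = 67.596.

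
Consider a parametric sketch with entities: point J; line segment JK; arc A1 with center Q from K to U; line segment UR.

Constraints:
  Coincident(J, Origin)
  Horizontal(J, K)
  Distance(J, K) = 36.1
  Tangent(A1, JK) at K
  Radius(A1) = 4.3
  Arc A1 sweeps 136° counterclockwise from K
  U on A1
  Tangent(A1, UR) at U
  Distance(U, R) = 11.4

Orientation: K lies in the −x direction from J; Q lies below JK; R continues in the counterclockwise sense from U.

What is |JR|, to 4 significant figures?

34.47

J is at the origin; JK is horizontal with |JK| = 36.1 and K on the −x side, so K = (-36.10, 0.000). A1 meets JK tangentially, so QK is at right angles to JK, so Q = K + (0, -4.3) = (-36.10, -4.300). On A1, K sits at bearing 90° from Q; a 136° counterclockwise sweep puts U at bearing 226°, so U = Q + 4.3·(cos 226°, sin 226°) = (-39.09, -7.393). Since A1 is tangent to UR there, QU ⟂ UR, so UR runs along (−sin 226°, cos 226°); with |UR| = 11.4, R = (-30.89, -15.31). Then |JR| = |R − J| = 34.47.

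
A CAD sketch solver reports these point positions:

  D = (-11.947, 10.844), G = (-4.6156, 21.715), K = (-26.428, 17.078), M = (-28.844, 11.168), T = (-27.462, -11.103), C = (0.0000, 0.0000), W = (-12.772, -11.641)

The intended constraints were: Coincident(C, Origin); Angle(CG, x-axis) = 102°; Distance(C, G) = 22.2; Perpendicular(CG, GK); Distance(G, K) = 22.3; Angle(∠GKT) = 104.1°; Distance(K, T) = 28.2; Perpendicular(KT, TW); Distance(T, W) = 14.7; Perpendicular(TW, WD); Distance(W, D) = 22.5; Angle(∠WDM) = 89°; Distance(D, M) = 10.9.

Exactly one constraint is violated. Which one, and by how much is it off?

Distance(D, M) = 10.9 — off by 6.00.

C = (0.00, 0.00) ✓; CG at 102.0° ✓; |CG| = 22.20 ✓; ∠(CG, GK) = 90.00° ✓; |GK| = 22.30 ✓; ∠GKT = 104.1° ✓; |KT| = 28.20 ✓; ∠(KT, TW) = 90.00° ✓; |TW| = 14.70 ✓; ∠(TW, WD) = 90.00° ✓; |WD| = 22.50 ✓; ∠WDM = 89.00° ✓; |DM| = 16.90 ✗.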